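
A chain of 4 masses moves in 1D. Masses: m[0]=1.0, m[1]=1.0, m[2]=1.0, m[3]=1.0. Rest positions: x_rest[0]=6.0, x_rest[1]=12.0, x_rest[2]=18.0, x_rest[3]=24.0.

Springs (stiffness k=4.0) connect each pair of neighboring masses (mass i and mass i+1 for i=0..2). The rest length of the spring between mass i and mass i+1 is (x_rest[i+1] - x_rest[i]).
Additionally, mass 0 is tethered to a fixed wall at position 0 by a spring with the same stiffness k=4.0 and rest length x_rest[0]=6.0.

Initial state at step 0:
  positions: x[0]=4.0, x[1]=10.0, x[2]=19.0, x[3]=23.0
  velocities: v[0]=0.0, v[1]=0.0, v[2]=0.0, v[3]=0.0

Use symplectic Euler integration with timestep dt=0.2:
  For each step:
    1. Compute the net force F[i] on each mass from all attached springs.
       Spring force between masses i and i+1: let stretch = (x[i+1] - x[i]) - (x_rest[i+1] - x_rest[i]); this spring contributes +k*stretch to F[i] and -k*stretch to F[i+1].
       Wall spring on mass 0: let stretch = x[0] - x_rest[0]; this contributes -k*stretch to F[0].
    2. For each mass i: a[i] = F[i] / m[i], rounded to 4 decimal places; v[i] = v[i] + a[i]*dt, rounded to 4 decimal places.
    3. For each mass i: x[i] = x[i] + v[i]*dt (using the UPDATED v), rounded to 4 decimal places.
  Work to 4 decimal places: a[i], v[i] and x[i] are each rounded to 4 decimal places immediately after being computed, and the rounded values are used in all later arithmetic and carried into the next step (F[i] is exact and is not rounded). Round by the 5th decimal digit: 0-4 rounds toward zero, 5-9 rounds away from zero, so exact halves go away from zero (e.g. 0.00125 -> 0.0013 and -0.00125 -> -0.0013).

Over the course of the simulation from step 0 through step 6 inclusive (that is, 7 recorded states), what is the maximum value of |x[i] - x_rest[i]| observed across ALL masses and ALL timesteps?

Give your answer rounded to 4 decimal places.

Answer: 2.4632

Derivation:
Step 0: x=[4.0000 10.0000 19.0000 23.0000] v=[0.0000 0.0000 0.0000 0.0000]
Step 1: x=[4.3200 10.4800 18.2000 23.3200] v=[1.6000 2.4000 -4.0000 1.6000]
Step 2: x=[4.9344 11.2096 16.9840 23.7808] v=[3.0720 3.6480 -6.0800 2.3040]
Step 3: x=[5.7633 11.8591 15.9316 24.1141] v=[4.1446 3.2474 -5.2621 1.6666]
Step 4: x=[6.6454 12.1849 15.5368 24.0982] v=[4.4106 1.6288 -1.9741 -0.0794]
Step 5: x=[7.3506 12.1606 15.9755 23.6725] v=[3.5259 -0.1213 2.1935 -2.1285]
Step 6: x=[7.6493 11.9771 17.0353 22.9753] v=[1.4934 -0.9174 5.2992 -3.4861]
Max displacement = 2.4632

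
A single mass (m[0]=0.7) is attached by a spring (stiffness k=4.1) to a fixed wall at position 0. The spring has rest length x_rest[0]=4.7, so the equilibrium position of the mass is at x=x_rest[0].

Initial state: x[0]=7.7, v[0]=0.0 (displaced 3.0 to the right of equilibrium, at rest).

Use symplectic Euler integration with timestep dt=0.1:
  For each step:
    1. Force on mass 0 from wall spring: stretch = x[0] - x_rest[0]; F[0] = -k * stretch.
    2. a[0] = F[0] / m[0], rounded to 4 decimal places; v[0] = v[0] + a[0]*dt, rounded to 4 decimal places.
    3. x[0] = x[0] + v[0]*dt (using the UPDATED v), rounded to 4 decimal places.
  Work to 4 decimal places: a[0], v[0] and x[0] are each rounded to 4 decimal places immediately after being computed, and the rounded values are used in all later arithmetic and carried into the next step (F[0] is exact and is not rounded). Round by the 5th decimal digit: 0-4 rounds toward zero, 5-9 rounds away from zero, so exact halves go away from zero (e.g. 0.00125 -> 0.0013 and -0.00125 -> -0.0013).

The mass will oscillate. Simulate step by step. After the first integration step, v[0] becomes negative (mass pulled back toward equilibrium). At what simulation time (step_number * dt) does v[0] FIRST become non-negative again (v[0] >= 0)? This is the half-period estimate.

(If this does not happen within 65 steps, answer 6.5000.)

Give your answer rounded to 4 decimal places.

Step 0: x=[7.7000] v=[0.0000]
Step 1: x=[7.5243] v=[-1.7571]
Step 2: x=[7.1832] v=[-3.4113]
Step 3: x=[6.6966] v=[-4.8658]
Step 4: x=[6.0931] v=[-6.0352]
Step 5: x=[5.4080] v=[-6.8512]
Step 6: x=[4.6814] v=[-7.2659]
Step 7: x=[3.9559] v=[-7.2550]
Step 8: x=[3.2740] v=[-6.8192]
Step 9: x=[2.6756] v=[-5.9840]
Step 10: x=[2.1958] v=[-4.7983]
Step 11: x=[1.8626] v=[-3.3316]
Step 12: x=[1.6956] v=[-1.6697]
Step 13: x=[1.7046] v=[0.0900]
First v>=0 after going negative at step 13, time=1.3000

Answer: 1.3000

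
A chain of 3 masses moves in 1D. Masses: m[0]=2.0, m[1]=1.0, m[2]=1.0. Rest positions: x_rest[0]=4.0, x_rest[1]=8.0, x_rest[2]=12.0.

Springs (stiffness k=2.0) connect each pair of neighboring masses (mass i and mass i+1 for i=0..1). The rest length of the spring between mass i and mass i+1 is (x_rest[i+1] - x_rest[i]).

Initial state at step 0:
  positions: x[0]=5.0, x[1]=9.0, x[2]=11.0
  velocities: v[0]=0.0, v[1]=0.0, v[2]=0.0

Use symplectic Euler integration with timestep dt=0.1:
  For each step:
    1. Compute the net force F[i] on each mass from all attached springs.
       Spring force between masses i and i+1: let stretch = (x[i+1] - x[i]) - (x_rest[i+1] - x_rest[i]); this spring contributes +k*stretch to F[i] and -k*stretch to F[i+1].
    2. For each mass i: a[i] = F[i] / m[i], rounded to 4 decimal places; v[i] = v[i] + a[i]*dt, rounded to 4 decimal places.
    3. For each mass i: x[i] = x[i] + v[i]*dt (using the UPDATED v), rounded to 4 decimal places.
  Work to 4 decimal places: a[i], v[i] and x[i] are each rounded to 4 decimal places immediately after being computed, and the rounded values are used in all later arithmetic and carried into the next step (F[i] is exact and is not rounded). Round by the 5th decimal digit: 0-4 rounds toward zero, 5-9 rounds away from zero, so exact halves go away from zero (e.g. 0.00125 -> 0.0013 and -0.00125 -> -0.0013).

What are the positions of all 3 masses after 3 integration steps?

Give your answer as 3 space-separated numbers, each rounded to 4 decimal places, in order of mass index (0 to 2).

Step 0: x=[5.0000 9.0000 11.0000] v=[0.0000 0.0000 0.0000]
Step 1: x=[5.0000 8.9600 11.0400] v=[0.0000 -0.4000 0.4000]
Step 2: x=[4.9996 8.8824 11.1184] v=[-0.0040 -0.7760 0.7840]
Step 3: x=[4.9980 8.7719 11.2321] v=[-0.0157 -1.1054 1.1368]

Answer: 4.9980 8.7719 11.2321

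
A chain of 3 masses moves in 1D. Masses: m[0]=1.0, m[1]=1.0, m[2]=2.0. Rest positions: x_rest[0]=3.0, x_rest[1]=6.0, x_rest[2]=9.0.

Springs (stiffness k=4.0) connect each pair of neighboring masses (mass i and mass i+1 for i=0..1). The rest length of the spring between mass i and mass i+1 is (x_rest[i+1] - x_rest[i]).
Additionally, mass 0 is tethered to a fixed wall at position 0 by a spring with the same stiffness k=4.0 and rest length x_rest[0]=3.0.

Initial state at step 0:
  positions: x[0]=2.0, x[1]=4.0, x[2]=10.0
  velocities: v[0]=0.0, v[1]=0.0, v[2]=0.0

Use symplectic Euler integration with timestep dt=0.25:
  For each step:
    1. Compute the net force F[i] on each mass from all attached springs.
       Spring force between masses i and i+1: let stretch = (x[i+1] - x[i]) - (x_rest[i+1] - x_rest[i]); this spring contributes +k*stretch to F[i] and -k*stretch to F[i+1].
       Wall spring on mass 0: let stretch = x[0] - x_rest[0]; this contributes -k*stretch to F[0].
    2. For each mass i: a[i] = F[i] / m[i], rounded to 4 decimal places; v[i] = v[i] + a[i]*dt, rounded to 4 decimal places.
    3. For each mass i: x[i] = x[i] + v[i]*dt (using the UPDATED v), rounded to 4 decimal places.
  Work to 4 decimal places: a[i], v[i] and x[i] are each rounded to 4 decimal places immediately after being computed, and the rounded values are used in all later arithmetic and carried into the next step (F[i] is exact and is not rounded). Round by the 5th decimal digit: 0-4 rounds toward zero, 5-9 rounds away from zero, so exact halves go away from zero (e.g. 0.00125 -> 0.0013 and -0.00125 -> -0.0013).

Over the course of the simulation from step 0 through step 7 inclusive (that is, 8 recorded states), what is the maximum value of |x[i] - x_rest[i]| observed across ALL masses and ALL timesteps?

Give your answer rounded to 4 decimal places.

Step 0: x=[2.0000 4.0000 10.0000] v=[0.0000 0.0000 0.0000]
Step 1: x=[2.0000 5.0000 9.6250] v=[0.0000 4.0000 -1.5000]
Step 2: x=[2.2500 6.4063 9.0469] v=[1.0000 5.6250 -2.3125]
Step 3: x=[2.9766 7.4336 8.5137] v=[2.9063 4.1093 -2.1328]
Step 4: x=[4.0733 7.6167 8.2205] v=[4.3867 0.7324 -1.1729]
Step 5: x=[5.0375 7.0649 8.2268] v=[3.8568 -2.2072 0.0252]
Step 6: x=[5.2492 6.2967 8.4629] v=[0.8467 -3.0727 0.9443]
Step 7: x=[4.4105 5.8082 8.8032] v=[-3.3550 -1.9540 1.3612]
Max displacement = 2.2492

Answer: 2.2492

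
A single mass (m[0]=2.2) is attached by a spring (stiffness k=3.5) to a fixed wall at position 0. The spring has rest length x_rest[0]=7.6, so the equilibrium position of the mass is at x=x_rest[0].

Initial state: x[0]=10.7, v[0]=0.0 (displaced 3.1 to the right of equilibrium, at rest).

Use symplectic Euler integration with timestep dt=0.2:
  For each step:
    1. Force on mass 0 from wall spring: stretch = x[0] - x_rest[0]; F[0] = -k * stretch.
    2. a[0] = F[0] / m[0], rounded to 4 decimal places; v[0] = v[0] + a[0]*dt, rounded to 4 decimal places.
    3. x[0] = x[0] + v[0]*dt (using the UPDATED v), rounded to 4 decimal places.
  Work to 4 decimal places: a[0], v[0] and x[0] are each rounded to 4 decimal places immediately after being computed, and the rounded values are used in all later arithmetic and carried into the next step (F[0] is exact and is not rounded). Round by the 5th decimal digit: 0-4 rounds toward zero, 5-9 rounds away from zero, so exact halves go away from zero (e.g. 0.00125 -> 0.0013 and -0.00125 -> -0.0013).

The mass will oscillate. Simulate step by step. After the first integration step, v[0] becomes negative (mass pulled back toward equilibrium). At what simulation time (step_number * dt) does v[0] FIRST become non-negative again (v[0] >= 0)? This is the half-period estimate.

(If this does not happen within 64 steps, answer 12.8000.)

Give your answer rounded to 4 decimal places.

Step 0: x=[10.7000] v=[0.0000]
Step 1: x=[10.5027] v=[-0.9864]
Step 2: x=[10.1207] v=[-1.9100]
Step 3: x=[9.5783] v=[-2.7120]
Step 4: x=[8.9100] v=[-3.3415]
Step 5: x=[8.1583] v=[-3.7583]
Step 6: x=[7.3711] v=[-3.9359]
Step 7: x=[6.5985] v=[-3.8631]
Step 8: x=[5.8896] v=[-3.5444]
Step 9: x=[5.2896] v=[-3.0002]
Step 10: x=[4.8366] v=[-2.2651]
Step 11: x=[4.5594] v=[-1.3858]
Step 12: x=[4.4757] v=[-0.4183]
Step 13: x=[4.5909] v=[0.5758]
First v>=0 after going negative at step 13, time=2.6000

Answer: 2.6000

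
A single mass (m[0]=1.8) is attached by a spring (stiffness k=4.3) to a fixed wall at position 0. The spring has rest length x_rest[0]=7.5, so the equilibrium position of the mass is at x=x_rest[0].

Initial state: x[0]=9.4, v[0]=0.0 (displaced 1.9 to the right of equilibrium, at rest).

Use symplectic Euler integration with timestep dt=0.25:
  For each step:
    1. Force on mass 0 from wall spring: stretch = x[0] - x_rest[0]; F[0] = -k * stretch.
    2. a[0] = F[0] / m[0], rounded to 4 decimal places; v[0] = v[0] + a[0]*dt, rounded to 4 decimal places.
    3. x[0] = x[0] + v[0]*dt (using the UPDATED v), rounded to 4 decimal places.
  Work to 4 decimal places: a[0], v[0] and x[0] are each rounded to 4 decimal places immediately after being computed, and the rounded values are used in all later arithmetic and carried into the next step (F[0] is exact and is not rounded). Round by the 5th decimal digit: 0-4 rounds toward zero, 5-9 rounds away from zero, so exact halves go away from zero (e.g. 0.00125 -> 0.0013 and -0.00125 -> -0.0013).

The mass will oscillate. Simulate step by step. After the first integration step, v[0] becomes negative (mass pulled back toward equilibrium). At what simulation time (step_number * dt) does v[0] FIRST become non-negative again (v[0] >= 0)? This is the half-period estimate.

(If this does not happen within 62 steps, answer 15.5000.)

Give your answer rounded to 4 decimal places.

Answer: 2.2500

Derivation:
Step 0: x=[9.4000] v=[0.0000]
Step 1: x=[9.1163] v=[-1.1347]
Step 2: x=[8.5913] v=[-2.1000]
Step 3: x=[7.9034] v=[-2.7518]
Step 4: x=[7.1552] v=[-2.9927]
Step 5: x=[6.4585] v=[-2.7868]
Step 6: x=[5.9173] v=[-2.1648]
Step 7: x=[5.6124] v=[-1.2196]
Step 8: x=[5.5893] v=[-0.0923]
Step 9: x=[5.8515] v=[1.0488]
First v>=0 after going negative at step 9, time=2.2500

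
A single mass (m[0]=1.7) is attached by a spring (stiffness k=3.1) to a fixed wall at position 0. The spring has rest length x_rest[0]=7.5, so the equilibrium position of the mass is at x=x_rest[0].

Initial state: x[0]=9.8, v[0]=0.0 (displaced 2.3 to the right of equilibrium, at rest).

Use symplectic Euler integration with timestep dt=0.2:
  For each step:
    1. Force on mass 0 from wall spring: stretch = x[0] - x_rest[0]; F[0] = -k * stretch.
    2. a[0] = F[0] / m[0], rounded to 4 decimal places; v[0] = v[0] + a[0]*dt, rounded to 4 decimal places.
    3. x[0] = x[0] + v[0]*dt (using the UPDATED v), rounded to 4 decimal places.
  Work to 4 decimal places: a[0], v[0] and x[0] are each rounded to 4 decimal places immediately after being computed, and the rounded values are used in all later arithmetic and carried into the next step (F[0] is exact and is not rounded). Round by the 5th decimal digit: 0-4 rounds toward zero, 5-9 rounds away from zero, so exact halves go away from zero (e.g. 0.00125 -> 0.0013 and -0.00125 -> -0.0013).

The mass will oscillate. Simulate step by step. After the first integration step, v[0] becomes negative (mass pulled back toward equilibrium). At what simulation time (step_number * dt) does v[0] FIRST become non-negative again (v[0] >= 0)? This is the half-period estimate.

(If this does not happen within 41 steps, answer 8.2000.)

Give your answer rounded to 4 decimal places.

Answer: 2.4000

Derivation:
Step 0: x=[9.8000] v=[0.0000]
Step 1: x=[9.6322] v=[-0.8388]
Step 2: x=[9.3089] v=[-1.6164]
Step 3: x=[8.8537] v=[-2.2761]
Step 4: x=[8.2997] v=[-2.7698]
Step 5: x=[7.6874] v=[-3.0615]
Step 6: x=[7.0614] v=[-3.1298]
Step 7: x=[6.4674] v=[-2.9698]
Step 8: x=[5.9488] v=[-2.5932]
Step 9: x=[5.5433] v=[-2.0275]
Step 10: x=[5.2805] v=[-1.3139]
Step 11: x=[5.1796] v=[-0.5044]
Step 12: x=[5.2480] v=[0.3419]
First v>=0 after going negative at step 12, time=2.4000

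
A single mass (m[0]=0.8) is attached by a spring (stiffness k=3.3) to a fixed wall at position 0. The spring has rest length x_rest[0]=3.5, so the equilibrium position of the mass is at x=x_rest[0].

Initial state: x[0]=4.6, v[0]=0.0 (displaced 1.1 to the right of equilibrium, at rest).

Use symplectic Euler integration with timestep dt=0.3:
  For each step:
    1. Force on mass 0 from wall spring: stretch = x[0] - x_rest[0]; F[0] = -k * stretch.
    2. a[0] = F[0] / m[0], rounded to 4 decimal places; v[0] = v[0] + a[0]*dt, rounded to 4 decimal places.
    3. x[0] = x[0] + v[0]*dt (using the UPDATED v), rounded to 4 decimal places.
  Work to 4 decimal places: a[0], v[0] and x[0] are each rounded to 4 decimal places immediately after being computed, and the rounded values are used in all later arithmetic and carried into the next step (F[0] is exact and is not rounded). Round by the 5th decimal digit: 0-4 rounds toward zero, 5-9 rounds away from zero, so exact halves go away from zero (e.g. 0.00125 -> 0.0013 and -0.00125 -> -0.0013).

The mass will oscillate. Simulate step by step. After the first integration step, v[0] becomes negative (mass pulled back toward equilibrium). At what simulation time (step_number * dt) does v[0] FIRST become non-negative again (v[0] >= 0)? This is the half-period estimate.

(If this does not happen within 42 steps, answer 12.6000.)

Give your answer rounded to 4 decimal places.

Step 0: x=[4.6000] v=[0.0000]
Step 1: x=[4.1916] v=[-1.3613]
Step 2: x=[3.5264] v=[-2.2172]
Step 3: x=[2.8514] v=[-2.2499]
Step 4: x=[2.4172] v=[-1.4473]
Step 5: x=[2.3850] v=[-0.1073]
Step 6: x=[2.7668] v=[1.2725]
First v>=0 after going negative at step 6, time=1.8000

Answer: 1.8000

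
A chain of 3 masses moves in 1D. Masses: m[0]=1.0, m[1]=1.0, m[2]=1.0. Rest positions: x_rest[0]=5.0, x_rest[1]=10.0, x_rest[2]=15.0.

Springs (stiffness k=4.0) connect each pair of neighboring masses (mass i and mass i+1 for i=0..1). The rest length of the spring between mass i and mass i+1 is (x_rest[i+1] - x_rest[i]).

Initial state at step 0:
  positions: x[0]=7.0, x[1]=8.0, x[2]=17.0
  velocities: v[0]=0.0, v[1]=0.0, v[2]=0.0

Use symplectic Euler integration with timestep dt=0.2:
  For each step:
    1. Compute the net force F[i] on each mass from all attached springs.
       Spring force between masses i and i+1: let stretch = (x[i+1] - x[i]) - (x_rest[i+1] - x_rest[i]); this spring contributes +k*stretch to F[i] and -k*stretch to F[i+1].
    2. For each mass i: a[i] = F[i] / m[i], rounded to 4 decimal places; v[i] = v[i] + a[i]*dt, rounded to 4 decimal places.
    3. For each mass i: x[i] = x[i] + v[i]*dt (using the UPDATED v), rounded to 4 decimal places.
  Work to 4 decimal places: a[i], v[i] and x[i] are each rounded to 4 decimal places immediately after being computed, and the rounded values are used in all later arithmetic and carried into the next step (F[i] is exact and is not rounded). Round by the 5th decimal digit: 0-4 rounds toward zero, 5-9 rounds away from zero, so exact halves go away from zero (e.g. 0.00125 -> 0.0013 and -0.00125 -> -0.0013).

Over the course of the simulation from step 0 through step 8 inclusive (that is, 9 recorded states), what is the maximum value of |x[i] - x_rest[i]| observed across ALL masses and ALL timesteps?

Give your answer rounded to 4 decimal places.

Answer: 3.5068

Derivation:
Step 0: x=[7.0000 8.0000 17.0000] v=[0.0000 0.0000 0.0000]
Step 1: x=[6.3600 9.2800 16.3600] v=[-3.2000 6.4000 -3.2000]
Step 2: x=[5.3872 11.2256 15.3872] v=[-4.8640 9.7280 -4.8640]
Step 3: x=[4.5485 12.9029 14.5485] v=[-4.1933 8.3866 -4.1933]
Step 4: x=[4.2465 13.5068 14.2465] v=[-1.5098 3.0196 -1.5098]
Step 5: x=[4.6262 12.7474 14.6262] v=[1.8984 -3.7969 1.8984]
Step 6: x=[5.5053 10.9892 15.5053] v=[4.3954 -8.7908 4.3954]
Step 7: x=[6.4618 9.0762 16.4618] v=[4.7825 -9.5650 4.7825]
Step 8: x=[7.0366 7.9266 17.0366] v=[2.8740 -5.7480 2.8740]
Max displacement = 3.5068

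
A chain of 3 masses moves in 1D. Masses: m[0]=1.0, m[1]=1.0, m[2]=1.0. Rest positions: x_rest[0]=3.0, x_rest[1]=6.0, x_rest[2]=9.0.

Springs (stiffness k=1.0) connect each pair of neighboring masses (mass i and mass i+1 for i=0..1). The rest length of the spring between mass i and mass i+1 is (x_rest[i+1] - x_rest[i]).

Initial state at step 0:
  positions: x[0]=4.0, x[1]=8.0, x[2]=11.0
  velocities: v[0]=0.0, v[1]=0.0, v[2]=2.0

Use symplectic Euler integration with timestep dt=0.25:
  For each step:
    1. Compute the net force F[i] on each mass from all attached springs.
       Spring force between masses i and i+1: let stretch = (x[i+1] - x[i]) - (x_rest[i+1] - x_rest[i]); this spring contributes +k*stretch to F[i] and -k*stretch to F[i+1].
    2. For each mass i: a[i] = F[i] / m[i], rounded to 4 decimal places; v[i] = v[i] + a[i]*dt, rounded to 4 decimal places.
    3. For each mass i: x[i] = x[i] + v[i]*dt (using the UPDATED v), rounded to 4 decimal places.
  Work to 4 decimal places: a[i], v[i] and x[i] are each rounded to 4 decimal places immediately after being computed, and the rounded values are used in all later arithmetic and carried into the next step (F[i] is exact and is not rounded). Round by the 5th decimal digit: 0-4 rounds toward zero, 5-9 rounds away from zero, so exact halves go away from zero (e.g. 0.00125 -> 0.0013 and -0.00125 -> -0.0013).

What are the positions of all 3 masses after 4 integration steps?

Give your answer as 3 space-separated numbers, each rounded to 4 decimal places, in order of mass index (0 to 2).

Answer: 4.5275 7.8143 12.6585

Derivation:
Step 0: x=[4.0000 8.0000 11.0000] v=[0.0000 0.0000 2.0000]
Step 1: x=[4.0625 7.9375 11.5000] v=[0.2500 -0.2500 2.0000]
Step 2: x=[4.1797 7.8555 11.9649] v=[0.4688 -0.3281 1.8594]
Step 3: x=[4.3392 7.8006 12.3604] v=[0.6378 -0.2197 1.5821]
Step 4: x=[4.5275 7.8143 12.6585] v=[0.7532 0.0549 1.1922]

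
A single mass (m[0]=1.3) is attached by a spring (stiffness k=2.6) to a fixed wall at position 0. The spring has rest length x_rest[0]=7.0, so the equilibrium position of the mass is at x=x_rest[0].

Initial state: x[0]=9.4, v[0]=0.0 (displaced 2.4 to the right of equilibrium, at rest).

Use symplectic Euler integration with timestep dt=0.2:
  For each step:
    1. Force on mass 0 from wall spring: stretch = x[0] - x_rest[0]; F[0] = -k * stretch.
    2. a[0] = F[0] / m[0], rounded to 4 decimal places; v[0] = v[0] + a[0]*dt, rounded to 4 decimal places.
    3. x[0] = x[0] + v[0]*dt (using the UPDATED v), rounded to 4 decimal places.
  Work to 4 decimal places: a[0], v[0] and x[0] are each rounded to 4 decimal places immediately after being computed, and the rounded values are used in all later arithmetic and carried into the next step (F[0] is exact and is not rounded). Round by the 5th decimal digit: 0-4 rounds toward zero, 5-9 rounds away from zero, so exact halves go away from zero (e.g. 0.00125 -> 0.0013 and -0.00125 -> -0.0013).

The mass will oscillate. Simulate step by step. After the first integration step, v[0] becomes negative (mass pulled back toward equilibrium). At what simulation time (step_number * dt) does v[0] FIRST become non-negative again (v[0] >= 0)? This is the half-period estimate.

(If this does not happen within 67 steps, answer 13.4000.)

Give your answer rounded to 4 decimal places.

Answer: 2.4000

Derivation:
Step 0: x=[9.4000] v=[0.0000]
Step 1: x=[9.2080] v=[-0.9600]
Step 2: x=[8.8394] v=[-1.8432]
Step 3: x=[8.3236] v=[-2.5790]
Step 4: x=[7.7019] v=[-3.1084]
Step 5: x=[7.0241] v=[-3.3892]
Step 6: x=[6.3443] v=[-3.3988]
Step 7: x=[5.7170] v=[-3.1365]
Step 8: x=[5.1923] v=[-2.6233]
Step 9: x=[4.8123] v=[-1.9002]
Step 10: x=[4.6073] v=[-1.0251]
Step 11: x=[4.5937] v=[-0.0680]
Step 12: x=[4.7726] v=[0.8945]
First v>=0 after going negative at step 12, time=2.4000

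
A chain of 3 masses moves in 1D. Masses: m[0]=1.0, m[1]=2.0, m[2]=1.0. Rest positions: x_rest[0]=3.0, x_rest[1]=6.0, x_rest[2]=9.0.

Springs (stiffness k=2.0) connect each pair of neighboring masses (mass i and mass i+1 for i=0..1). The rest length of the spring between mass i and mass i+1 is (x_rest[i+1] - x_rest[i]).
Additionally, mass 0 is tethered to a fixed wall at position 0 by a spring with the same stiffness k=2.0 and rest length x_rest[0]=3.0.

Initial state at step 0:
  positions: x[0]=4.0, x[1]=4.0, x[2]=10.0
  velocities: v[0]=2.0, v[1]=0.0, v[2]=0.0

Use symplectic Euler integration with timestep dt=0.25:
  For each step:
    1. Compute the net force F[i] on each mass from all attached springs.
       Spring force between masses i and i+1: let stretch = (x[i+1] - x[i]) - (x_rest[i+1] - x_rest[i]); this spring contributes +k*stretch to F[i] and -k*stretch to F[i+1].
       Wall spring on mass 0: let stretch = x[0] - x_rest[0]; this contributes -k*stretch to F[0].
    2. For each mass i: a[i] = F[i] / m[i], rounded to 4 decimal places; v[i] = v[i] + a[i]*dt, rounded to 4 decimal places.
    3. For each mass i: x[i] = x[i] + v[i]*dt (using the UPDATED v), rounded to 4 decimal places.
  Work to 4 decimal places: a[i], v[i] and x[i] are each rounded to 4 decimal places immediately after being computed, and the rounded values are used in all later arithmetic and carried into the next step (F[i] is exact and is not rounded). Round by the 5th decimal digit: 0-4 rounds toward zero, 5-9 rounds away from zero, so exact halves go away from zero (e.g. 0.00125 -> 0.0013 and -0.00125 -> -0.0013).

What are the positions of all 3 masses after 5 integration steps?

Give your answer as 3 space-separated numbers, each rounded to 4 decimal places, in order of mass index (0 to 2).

Step 0: x=[4.0000 4.0000 10.0000] v=[2.0000 0.0000 0.0000]
Step 1: x=[4.0000 4.3750 9.6250] v=[0.0000 1.5000 -1.5000]
Step 2: x=[3.5469 5.0547 8.9688] v=[-1.8125 2.7188 -2.6250]
Step 3: x=[2.8389 5.8848 8.1983] v=[-2.8321 3.3204 -3.0821]
Step 4: x=[2.1568 6.6691 7.5136] v=[-2.7286 3.1373 -2.7389]
Step 5: x=[1.7691 7.2242 7.0983] v=[-1.5509 2.2204 -1.6612]

Answer: 1.7691 7.2242 7.0983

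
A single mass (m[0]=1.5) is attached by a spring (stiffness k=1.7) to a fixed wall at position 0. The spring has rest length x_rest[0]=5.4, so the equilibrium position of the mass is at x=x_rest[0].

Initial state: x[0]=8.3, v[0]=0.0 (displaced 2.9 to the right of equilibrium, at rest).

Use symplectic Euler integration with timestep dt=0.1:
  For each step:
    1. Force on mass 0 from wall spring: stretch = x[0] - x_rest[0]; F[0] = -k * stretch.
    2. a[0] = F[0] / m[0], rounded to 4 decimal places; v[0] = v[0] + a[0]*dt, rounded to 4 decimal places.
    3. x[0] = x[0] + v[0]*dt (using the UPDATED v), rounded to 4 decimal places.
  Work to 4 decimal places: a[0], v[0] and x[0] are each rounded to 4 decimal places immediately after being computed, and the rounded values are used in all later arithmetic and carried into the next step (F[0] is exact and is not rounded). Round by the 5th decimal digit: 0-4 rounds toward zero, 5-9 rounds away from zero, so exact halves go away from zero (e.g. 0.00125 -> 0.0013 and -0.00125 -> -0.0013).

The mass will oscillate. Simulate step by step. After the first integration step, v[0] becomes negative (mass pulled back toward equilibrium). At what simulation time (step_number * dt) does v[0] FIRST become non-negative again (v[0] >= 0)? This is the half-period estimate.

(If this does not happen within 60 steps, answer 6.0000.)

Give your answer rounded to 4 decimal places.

Answer: 3.0000

Derivation:
Step 0: x=[8.3000] v=[0.0000]
Step 1: x=[8.2671] v=[-0.3287]
Step 2: x=[8.2017] v=[-0.6536]
Step 3: x=[8.1046] v=[-0.9711]
Step 4: x=[7.9768] v=[-1.2776]
Step 5: x=[7.8198] v=[-1.5696]
Step 6: x=[7.6354] v=[-1.8438]
Step 7: x=[7.4257] v=[-2.0972]
Step 8: x=[7.1930] v=[-2.3268]
Step 9: x=[6.9400] v=[-2.5300]
Step 10: x=[6.6696] v=[-2.7045]
Step 11: x=[6.3848] v=[-2.8484]
Step 12: x=[6.0888] v=[-2.9600]
Step 13: x=[5.7850] v=[-3.0381]
Step 14: x=[5.4768] v=[-3.0817]
Step 15: x=[5.1678] v=[-3.0904]
Step 16: x=[4.8614] v=[-3.0641]
Step 17: x=[4.5611] v=[-3.0031]
Step 18: x=[4.2703] v=[-2.9080]
Step 19: x=[3.9923] v=[-2.7800]
Step 20: x=[3.7303] v=[-2.6205]
Step 21: x=[3.4872] v=[-2.4313]
Step 22: x=[3.2658] v=[-2.2145]
Step 23: x=[3.0685] v=[-1.9726]
Step 24: x=[2.8977] v=[-1.7084]
Step 25: x=[2.7552] v=[-1.4248]
Step 26: x=[2.6427] v=[-1.1251]
Step 27: x=[2.5614] v=[-0.8126]
Step 28: x=[2.5123] v=[-0.4909]
Step 29: x=[2.4959] v=[-0.1636]
Step 30: x=[2.5125] v=[0.1655]
First v>=0 after going negative at step 30, time=3.0000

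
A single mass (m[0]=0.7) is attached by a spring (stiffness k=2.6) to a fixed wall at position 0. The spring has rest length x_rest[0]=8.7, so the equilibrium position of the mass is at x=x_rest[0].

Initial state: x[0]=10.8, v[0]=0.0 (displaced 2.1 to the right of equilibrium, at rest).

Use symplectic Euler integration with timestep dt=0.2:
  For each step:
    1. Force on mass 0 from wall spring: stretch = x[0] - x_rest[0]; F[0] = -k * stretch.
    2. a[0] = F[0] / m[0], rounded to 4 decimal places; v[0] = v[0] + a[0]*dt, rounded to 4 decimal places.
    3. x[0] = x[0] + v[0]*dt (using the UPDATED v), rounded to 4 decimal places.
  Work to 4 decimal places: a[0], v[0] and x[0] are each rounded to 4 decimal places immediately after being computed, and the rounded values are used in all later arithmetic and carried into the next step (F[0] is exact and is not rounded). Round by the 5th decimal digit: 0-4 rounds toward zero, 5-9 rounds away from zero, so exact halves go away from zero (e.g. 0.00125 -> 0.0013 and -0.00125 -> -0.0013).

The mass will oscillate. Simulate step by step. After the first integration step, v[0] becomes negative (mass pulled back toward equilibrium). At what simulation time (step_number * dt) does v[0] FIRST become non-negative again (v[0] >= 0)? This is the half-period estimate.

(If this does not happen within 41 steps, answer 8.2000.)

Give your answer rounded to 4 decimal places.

Answer: 1.8000

Derivation:
Step 0: x=[10.8000] v=[0.0000]
Step 1: x=[10.4880] v=[-1.5600]
Step 2: x=[9.9104] v=[-2.8882]
Step 3: x=[9.1529] v=[-3.7874]
Step 4: x=[8.3281] v=[-4.1238]
Step 5: x=[7.5586] v=[-3.8475]
Step 6: x=[6.9587] v=[-2.9996]
Step 7: x=[6.6175] v=[-1.7061]
Step 8: x=[6.5857] v=[-0.1591]
Step 9: x=[6.8680] v=[1.4115]
First v>=0 after going negative at step 9, time=1.8000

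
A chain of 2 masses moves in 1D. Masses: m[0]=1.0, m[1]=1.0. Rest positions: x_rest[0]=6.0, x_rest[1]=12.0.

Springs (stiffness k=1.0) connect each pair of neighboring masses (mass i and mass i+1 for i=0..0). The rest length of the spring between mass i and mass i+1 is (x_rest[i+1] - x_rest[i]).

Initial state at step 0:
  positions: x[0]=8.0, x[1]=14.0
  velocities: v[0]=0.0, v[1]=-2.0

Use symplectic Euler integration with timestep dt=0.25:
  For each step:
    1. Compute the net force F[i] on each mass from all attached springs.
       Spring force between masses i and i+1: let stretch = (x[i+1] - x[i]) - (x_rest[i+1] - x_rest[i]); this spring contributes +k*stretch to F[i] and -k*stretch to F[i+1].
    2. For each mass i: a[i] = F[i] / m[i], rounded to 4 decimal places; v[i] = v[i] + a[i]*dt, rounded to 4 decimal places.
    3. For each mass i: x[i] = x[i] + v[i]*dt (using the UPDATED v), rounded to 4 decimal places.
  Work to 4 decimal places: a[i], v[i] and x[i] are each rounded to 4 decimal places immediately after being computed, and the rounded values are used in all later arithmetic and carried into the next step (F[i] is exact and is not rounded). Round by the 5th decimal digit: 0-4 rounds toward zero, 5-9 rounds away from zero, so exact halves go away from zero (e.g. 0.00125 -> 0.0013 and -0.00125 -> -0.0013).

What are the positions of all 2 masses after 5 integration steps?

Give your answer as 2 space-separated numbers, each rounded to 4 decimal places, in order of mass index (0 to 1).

Answer: 7.4532 12.0470

Derivation:
Step 0: x=[8.0000 14.0000] v=[0.0000 -2.0000]
Step 1: x=[8.0000 13.5000] v=[0.0000 -2.0000]
Step 2: x=[7.9688 13.0313] v=[-0.1250 -1.8750]
Step 3: x=[7.8790 12.6212] v=[-0.3594 -1.6406]
Step 4: x=[7.7105 12.2897] v=[-0.6739 -1.3262]
Step 5: x=[7.4532 12.0470] v=[-1.0291 -0.9710]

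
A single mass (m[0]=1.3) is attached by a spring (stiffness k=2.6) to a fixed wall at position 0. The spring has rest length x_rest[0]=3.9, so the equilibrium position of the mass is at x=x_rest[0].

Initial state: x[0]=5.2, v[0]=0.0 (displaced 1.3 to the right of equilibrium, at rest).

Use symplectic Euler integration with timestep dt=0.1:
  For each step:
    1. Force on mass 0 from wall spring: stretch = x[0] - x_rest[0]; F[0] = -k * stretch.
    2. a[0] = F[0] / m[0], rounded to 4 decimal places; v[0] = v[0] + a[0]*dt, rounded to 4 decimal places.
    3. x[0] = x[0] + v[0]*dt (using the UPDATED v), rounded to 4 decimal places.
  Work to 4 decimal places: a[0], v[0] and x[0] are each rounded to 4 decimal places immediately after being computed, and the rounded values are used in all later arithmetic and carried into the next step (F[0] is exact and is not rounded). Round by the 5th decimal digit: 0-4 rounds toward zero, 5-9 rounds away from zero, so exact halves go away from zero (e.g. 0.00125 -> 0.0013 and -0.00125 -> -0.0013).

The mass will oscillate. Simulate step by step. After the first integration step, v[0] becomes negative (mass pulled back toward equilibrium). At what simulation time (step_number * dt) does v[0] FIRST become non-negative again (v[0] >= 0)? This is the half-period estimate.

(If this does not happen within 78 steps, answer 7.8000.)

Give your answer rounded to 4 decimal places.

Step 0: x=[5.2000] v=[0.0000]
Step 1: x=[5.1740] v=[-0.2600]
Step 2: x=[5.1225] v=[-0.5148]
Step 3: x=[5.0466] v=[-0.7593]
Step 4: x=[4.9477] v=[-0.9886]
Step 5: x=[4.8279] v=[-1.1981]
Step 6: x=[4.6895] v=[-1.3837]
Step 7: x=[4.5353] v=[-1.5416]
Step 8: x=[4.3684] v=[-1.6687]
Step 9: x=[4.1922] v=[-1.7624]
Step 10: x=[4.0101] v=[-1.8208]
Step 11: x=[3.8258] v=[-1.8428]
Step 12: x=[3.6430] v=[-1.8280]
Step 13: x=[3.4653] v=[-1.7766]
Step 14: x=[3.2963] v=[-1.6897]
Step 15: x=[3.1394] v=[-1.5690]
Step 16: x=[2.9977] v=[-1.4169]
Step 17: x=[2.8741] v=[-1.2364]
Step 18: x=[2.7710] v=[-1.0312]
Step 19: x=[2.6905] v=[-0.8054]
Step 20: x=[2.6342] v=[-0.5635]
Step 21: x=[2.6032] v=[-0.3103]
Step 22: x=[2.5981] v=[-0.0509]
Step 23: x=[2.6191] v=[0.2095]
First v>=0 after going negative at step 23, time=2.3000

Answer: 2.3000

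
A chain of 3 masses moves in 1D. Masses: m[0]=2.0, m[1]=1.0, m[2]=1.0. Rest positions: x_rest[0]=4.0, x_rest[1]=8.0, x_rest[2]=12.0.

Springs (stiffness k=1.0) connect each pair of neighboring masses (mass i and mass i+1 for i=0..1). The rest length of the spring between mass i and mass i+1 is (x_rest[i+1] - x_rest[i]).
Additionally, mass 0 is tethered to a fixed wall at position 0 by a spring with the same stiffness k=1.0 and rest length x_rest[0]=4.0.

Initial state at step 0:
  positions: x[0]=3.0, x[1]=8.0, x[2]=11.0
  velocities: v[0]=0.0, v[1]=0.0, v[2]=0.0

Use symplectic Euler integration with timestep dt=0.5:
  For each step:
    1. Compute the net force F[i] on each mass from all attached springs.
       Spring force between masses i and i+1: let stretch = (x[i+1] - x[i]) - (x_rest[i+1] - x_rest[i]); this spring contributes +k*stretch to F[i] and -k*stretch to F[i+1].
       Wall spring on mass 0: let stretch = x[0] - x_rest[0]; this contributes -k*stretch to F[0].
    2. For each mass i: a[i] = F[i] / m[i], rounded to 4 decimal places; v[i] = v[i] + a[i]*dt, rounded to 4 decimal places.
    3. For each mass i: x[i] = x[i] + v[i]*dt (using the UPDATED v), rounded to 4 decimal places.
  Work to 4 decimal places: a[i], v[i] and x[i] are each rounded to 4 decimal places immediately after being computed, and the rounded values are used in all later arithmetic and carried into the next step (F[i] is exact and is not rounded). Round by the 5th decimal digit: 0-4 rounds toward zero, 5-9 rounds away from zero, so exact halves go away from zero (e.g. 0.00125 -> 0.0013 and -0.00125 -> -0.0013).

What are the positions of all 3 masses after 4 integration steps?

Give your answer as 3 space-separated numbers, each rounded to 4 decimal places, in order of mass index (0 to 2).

Answer: 4.1193 6.9532 11.5704

Derivation:
Step 0: x=[3.0000 8.0000 11.0000] v=[0.0000 0.0000 0.0000]
Step 1: x=[3.2500 7.5000 11.2500] v=[0.5000 -1.0000 0.5000]
Step 2: x=[3.6250 6.8750 11.5625] v=[0.7500 -1.2500 0.6250]
Step 3: x=[3.9532 6.6094 11.7032] v=[0.6563 -0.5313 0.2813]
Step 4: x=[4.1193 6.9532 11.5704] v=[0.3321 0.6875 -0.2656]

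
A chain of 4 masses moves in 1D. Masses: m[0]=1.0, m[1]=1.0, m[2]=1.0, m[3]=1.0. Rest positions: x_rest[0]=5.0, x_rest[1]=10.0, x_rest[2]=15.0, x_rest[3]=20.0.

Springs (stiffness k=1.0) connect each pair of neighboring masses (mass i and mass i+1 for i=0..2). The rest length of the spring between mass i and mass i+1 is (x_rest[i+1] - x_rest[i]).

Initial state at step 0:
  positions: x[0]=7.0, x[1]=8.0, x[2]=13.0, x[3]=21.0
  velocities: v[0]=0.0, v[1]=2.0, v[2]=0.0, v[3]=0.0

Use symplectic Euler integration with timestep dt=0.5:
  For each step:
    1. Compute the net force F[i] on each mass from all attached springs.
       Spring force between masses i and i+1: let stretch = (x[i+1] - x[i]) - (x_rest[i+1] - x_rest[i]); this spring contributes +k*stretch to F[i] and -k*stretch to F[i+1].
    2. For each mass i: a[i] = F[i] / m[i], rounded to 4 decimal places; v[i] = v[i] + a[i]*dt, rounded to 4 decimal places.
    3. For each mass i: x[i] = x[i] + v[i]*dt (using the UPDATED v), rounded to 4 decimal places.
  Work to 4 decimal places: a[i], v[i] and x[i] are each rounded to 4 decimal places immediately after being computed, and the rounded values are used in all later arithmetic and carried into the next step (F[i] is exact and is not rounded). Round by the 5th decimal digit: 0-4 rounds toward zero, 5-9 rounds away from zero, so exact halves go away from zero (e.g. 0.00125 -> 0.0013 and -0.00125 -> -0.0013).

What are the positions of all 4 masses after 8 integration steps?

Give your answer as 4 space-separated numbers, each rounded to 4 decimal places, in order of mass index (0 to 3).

Step 0: x=[7.0000 8.0000 13.0000 21.0000] v=[0.0000 2.0000 0.0000 0.0000]
Step 1: x=[6.0000 10.0000 13.7500 20.2500] v=[-2.0000 4.0000 1.5000 -1.5000]
Step 2: x=[4.7500 11.9375 15.1875 19.1250] v=[-2.5000 3.8750 2.8750 -2.2500]
Step 3: x=[4.0469 12.8907 16.7969 18.2656] v=[-1.4063 1.9063 3.2188 -1.7188]
Step 4: x=[4.3047 12.6095 17.7970 18.2891] v=[0.5156 -0.5625 2.0001 0.0469]
Step 5: x=[5.3887 11.5489 17.6232 19.4396] v=[2.1680 -2.1212 -0.3476 2.3009]
Step 6: x=[6.7628 10.4668 16.3849 21.3860] v=[2.7481 -2.1642 -2.4766 3.8927]
Step 7: x=[7.8129 9.9382 14.9174 23.3321] v=[2.1001 -1.0572 -2.9351 3.8922]
Step 8: x=[8.1443 10.1231 14.3087 24.4246] v=[0.6628 0.3698 -1.2174 2.1849]

Answer: 8.1443 10.1231 14.3087 24.4246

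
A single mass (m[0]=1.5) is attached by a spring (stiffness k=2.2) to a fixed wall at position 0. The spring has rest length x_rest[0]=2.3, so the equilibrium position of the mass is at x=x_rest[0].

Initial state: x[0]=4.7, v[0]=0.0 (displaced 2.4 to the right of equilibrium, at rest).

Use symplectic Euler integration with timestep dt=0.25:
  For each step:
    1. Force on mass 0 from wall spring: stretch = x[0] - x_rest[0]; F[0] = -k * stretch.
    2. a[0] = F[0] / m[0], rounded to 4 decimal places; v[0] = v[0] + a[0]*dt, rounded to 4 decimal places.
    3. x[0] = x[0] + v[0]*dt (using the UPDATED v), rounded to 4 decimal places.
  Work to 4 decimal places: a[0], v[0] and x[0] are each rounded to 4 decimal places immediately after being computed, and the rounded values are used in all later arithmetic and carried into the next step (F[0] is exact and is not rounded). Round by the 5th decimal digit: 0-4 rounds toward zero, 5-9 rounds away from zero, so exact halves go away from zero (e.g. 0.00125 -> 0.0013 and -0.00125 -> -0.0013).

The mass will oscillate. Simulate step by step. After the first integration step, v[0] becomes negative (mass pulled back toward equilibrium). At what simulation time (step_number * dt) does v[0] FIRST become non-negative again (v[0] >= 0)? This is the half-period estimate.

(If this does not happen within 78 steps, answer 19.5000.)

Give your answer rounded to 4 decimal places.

Step 0: x=[4.7000] v=[0.0000]
Step 1: x=[4.4800] v=[-0.8800]
Step 2: x=[4.0602] v=[-1.6793]
Step 3: x=[3.4790] v=[-2.3247]
Step 4: x=[2.7898] v=[-2.7570]
Step 5: x=[2.0557] v=[-2.9366]
Step 6: x=[1.3440] v=[-2.8470]
Step 7: x=[0.7199] v=[-2.4965]
Step 8: x=[0.2406] v=[-1.9171]
Step 9: x=[-0.0499] v=[-1.1620]
Step 10: x=[-0.1250] v=[-0.3004]
Step 11: x=[0.0222] v=[0.5888]
First v>=0 after going negative at step 11, time=2.7500

Answer: 2.7500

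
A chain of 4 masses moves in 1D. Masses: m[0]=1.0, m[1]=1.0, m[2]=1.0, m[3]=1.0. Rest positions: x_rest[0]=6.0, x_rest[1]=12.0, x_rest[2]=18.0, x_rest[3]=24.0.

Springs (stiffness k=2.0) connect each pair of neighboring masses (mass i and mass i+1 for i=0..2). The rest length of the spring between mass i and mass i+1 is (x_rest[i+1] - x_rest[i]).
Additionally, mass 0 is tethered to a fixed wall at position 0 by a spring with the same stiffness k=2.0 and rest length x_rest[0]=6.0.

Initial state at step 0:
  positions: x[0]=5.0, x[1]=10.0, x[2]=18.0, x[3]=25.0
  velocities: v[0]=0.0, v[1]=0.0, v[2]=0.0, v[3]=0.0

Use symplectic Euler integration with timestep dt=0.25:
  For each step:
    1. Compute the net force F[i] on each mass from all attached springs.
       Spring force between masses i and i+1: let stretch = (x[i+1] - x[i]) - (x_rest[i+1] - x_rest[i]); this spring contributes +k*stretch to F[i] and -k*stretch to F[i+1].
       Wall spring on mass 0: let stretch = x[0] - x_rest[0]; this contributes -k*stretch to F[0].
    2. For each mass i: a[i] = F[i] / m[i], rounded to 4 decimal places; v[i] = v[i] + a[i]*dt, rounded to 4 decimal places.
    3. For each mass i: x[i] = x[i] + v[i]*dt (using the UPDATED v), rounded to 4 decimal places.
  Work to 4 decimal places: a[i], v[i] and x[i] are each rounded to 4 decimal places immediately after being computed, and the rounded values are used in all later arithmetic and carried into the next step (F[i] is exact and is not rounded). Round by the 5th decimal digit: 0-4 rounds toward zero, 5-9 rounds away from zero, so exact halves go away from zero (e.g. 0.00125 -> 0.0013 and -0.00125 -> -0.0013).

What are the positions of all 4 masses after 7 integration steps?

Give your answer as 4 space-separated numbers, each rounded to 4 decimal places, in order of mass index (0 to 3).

Answer: 7.1646 12.9592 18.0716 22.5111

Derivation:
Step 0: x=[5.0000 10.0000 18.0000 25.0000] v=[0.0000 0.0000 0.0000 0.0000]
Step 1: x=[5.0000 10.3750 17.8750 24.8750] v=[0.0000 1.5000 -0.5000 -0.5000]
Step 2: x=[5.0469 11.0156 17.6875 24.6250] v=[0.1875 2.5625 -0.7500 -1.0000]
Step 3: x=[5.2090 11.7441 17.5332 24.2578] v=[0.6484 2.9141 -0.6172 -1.4688]
Step 4: x=[5.5369 12.3794 17.4958 23.8000] v=[1.3115 2.5411 -0.1495 -1.8311]
Step 5: x=[6.0280 12.7989 17.6069 23.3042] v=[1.9643 1.6781 0.4444 -1.9832]
Step 6: x=[6.6120 12.9731 17.8292 22.8462] v=[2.3358 0.6967 0.8891 -1.8319]
Step 7: x=[7.1646 12.9592 18.0716 22.5111] v=[2.2104 -0.0558 0.9696 -1.3404]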